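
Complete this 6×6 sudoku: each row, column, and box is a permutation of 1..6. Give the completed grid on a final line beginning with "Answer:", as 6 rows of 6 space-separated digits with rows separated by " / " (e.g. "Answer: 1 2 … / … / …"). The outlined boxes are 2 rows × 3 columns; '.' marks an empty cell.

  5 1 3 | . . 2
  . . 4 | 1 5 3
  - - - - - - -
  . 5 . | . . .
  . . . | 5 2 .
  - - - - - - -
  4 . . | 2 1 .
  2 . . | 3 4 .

Step 1. [r6c2∈{6}] only 6 remains possible at r6c2 ⇒ r6c2=6.
Step 2. [r5c6∈{5,6}] r5c6 is the only open cell in row 5 admitting 6. So r5c6=6.
Step 3. [r6c3∈{1,5}] in row 6, 1 fits only at r6c3 ⇒ r6c3=1.
Step 4. [r4c3∈{6}] r4c3 has the single candidate 6, so r4c3=6.
Step 5. [r3c5∈{3,6}] col 5 places 3 nowhere but r3c5 ⇒ r3c5=3.
Step 6. [r4c1∈{1,3}] across col 1, 3 lands solely at r4c1, so r4c1=3.
Step 7. [r1c4∈{4,6}] 4 has one home in row 1: r1c4. So r1c4=4.
Step 8. [r4c6∈{1,4}] across row 4, 1 lands solely at r4c6 ⇒ r4c6=1.
Step 9. [r3c6∈{4}] r3c6's peers cover all but 4, so r3c6=4.
Step 10. [r3c3∈{2}] r3c3 has the single candidate 2. So r3c3=2.
Step 11. [r1c5∈{6}] r1c5 is down to just 6. So r1c5=6.
Step 12. [r5c2∈{3}] r5c2 is down to just 3, so r5c2=3.
Step 13. [r3c4∈{6}] r3c4 is down to just 6, so r3c4=6.
Step 14. [r2c1∈{6}] r2c1's peers cover all but 6. So r2c1=6.
Step 15. [r6c6∈{5}] r6c6 is down to just 5 ⇒ r6c6=5.
Step 16. [r2c2∈{2}] r2c2 is down to just 2, so r2c2=2.
Step 17. [r5c3∈{5}] only 5 remains possible at r5c3. So r5c3=5.
Step 18. [r4c2∈{4}] only 4 remains possible at r4c2. So r4c2=4.
Step 19. [r3c1∈{1}] r3c1 is down to just 1. So r3c1=1.

Answer: 5 1 3 4 6 2 / 6 2 4 1 5 3 / 1 5 2 6 3 4 / 3 4 6 5 2 1 / 4 3 5 2 1 6 / 2 6 1 3 4 5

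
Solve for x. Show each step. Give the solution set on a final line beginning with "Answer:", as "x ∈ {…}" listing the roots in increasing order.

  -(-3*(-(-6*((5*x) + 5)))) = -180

Step 1. [-(-3*(-(-6*((5*x) + 5)))) = -180] flip signs both sides, so neg: -3*(-(-6*((5*x) + 5))) = 180.
Step 2. [-3*(-(-6*((5*x) + 5))) = 180] leading coefficient -3: divide by -3, so div: -(-6*((5*x) + 5)) = -60.
Step 3. [-(-6*((5*x) + 5)) = -60] flip signs both sides, so neg: -6*((5*x) + 5) = 60.
Step 4. [-6*((5*x) + 5) = 60] -6 out front; divide by -6. So div: (5*x) + 5 = -10.
Step 5. [(5*x) + 5 = -10] 5 | LHS and 5 | -10: pull 5 out ⇒ factor: x + 1 = -2.
Step 6. [x + 1 = -2] +1 is outermost — subtract 1 both sides. So sub: x = -3.

Answer: x ∈ {-3}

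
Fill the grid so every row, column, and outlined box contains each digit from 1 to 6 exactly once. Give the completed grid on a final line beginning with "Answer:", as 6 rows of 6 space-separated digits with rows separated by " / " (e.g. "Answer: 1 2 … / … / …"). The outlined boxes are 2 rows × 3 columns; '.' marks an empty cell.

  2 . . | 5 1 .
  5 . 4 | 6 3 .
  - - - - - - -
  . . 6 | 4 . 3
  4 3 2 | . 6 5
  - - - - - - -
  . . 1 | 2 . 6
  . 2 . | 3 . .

Step 1. [r5c2∈{4,5}] r5c2 is the only open cell in col 2 admitting 4, so r5c2=4.
Step 2. [r6c5∈{4,5}] across col 5, 4 lands solely at r6c5, so r6c5=4.
Step 3. [r3c1∈{1}] only 1 remains possible at r3c1, so r3c1=1.
Step 4. [r2c6∈{2}] r2c6 is down to just 2 ⇒ r2c6=2.
Step 5. [r6c3∈{5}] r6c3's peers cover all but 5. So r6c3=5.
Step 6. [r2c2∈{1}] nothing but 1 survives at r2c2. So r2c2=1.
Step 7. [r1c3∈{3}] only 3 remains possible at r1c3. So r1c3=3.
Step 8. [r5c5∈{5}] r5c5's peers cover all but 5. So r5c5=5.
Step 9. [r1c2∈{6}] r1c2 is down to just 6, so r1c2=6.
Step 10. [r1c6∈{4}] only 4 remains possible at r1c6, so r1c6=4.
Step 11. [r3c5∈{2}] nothing but 2 survives at r3c5 ⇒ r3c5=2.
Step 12. [r3c2∈{5}] nothing but 5 survives at r3c2 ⇒ r3c2=5.
Step 13. [r6c6∈{1}] r6c6 has the single candidate 1 ⇒ r6c6=1.
Step 14. [r4c4∈{1}] r4c4 has the single candidate 1, so r4c4=1.
Step 15. [r5c1∈{3}] r5c1 is down to just 3 ⇒ r5c1=3.
Step 16. [r6c1∈{6}] only 6 remains possible at r6c1 ⇒ r6c1=6.

Answer: 2 6 3 5 1 4 / 5 1 4 6 3 2 / 1 5 6 4 2 3 / 4 3 2 1 6 5 / 3 4 1 2 5 6 / 6 2 5 3 4 1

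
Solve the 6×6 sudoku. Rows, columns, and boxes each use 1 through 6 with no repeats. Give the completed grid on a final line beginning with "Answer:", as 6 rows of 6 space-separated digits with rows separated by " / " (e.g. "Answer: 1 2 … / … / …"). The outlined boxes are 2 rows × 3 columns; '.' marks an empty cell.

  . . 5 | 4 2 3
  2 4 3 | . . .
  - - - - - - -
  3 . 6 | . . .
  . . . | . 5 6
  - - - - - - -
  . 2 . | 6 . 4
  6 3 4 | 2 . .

Step 1. [r3c4∈{1}] r3c4 is down to just 1 ⇒ r3c4=1.
Step 2. [r4c2∈{1}] only 1 remains possible at r4c2 ⇒ r4c2=1.
Step 3. [r6c5∈{1}] r6c5 is down to just 1. So r6c5=1.
Step 4. [r5c3∈{1}] r5c3 has the single candidate 1 ⇒ r5c3=1.
Step 5. [r2c4∈{5}] r2c4 is down to just 5, so r2c4=5.
Step 6. [r2c6∈{1}] nothing but 1 survives at r2c6 ⇒ r2c6=1.
Step 7. [r4c1∈{4}] only 4 remains possible at r4c1 ⇒ r4c1=4.
Step 8. [r1c1∈{1}] nothing but 1 survives at r1c1. So r1c1=1.
Step 9. [r4c3∈{2}] nothing but 2 survives at r4c3. So r4c3=2.
Step 10. [r5c5∈{3}] r5c5's peers cover all but 3, so r5c5=3.
Step 11. [r3c5∈{4}] r3c5's peers cover all but 4, so r3c5=4.
Step 12. [r6c6∈{5}] only 5 remains possible at r6c6 ⇒ r6c6=5.
Step 13. [r5c1∈{5}] only 5 remains possible at r5c1 ⇒ r5c1=5.
Step 14. [r4c4∈{3}] r4c4 has the single candidate 3 ⇒ r4c4=3.
Step 15. [r2c5∈{6}] r2c5 is down to just 6 ⇒ r2c5=6.
Step 16. [r3c2∈{5}] only 5 remains possible at r3c2 ⇒ r3c2=5.
Step 17. [r3c6∈{2}] r3c6's peers cover all but 2, so r3c6=2.
Step 18. [r1c2∈{6}] r1c2 is down to just 6 ⇒ r1c2=6.

Answer: 1 6 5 4 2 3 / 2 4 3 5 6 1 / 3 5 6 1 4 2 / 4 1 2 3 5 6 / 5 2 1 6 3 4 / 6 3 4 2 1 5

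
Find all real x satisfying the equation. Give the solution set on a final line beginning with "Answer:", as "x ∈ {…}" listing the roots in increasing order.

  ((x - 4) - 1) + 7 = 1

Step 1. [((x - 4) - 1) + 7 = 1] 7 comes off first (subtract 7) ⇒ sub: (x - 4) - 1 = -6.
Step 2. [(x - 4) - 1 = -6] the outer -1 inverts by adding 1 ⇒ sub: x - 4 = -5.
Step 3. [x - 4 = -5] the outer -4 inverts by adding 4, so sub: x = -1.

Answer: x ∈ {-1}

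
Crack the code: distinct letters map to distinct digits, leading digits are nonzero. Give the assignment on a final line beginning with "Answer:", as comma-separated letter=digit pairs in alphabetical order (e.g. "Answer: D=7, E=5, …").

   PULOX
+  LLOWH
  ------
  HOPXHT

Step 1. [col 1: X + H ≡ T (mod 10)] column 1 (X + H ≡ T (mod 10), carry-in 0) doesn't pin T yet; pick T=4 and continue, so T=4.
Step 2. [col 1: X + H ≡ T (mod 10)] no forcing yet in column 1 (carry-in 0); X=3 is free and consistent — try it ⇒ X=3.
Step 3. [col 1: X + H ≡ T (mod 10)] from column 1 (X=3, T=4, carry-in 0, digits 3,4 already taken and all letters distinct): H must equal 1. So H=1.
Step 4. [col 2: O + W ≡ H (mod 10)] several values work for W in column 2 (O + W ≡ H (mod 10), carry-in 0); try W=6 ⇒ W=6.
Step 5. [col 2: O + W ≡ H (mod 10)] column 2 reads O+W+carry(0)=H with W=6, H=1; with digits 1,3,4,6 already taken and all letters distinct, the only value for O is 5, so O=5.
Step 6. [col 3: L + O ≡ X (mod 10)] column 3: given O=5, X=3, carry-in 1, and digits 1,3,4,5,6 already taken and all letters distinct, L+O≡X (mod 10) forces L=7. So L=7.
Step 7. [col 4: U + L ≡ P (mod 10)] several values work for P in column 4 (U + L ≡ P (mod 10), carry-in 1); try P=8, so P=8.
Step 8. [col 4: U + L ≡ P (mod 10)] from column 4 (L=7, P=8, carry-in 1, digits 1,3,4,5,6,7,8 already taken and all letters distinct): U must equal 0, so U=0.

Answer: H=1, L=7, O=5, P=8, T=4, U=0, W=6, X=3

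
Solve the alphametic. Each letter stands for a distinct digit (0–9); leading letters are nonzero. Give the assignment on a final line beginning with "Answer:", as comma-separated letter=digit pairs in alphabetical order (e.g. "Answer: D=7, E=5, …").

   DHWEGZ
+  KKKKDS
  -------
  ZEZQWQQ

Step 1. [col 1: Z + S ≡ Q (mod 10)] column 1 (Z + S ≡ Q (mod 10), carry-in 0) doesn't pin Q yet; pick Q=5 and continue, so Q=5.
Step 2. [col 1: Z + S ≡ Q (mod 10)] column 1 (Z + S ≡ Q (mod 10), carry-in 0) doesn't pin Z yet; pick Z=1 and continue. So Z=1.
Step 3. [col 1: Z + S ≡ Q (mod 10)] column 1 reads Z+S+carry(0)=Q with Z=1, Q=5; with digits 1,5 already taken and all letters distinct, the only value for S is 4. So S=4.
Step 4. [col 2: G + D ≡ Q (mod 10)] several values work for G in column 2 (G + D ≡ Q (mod 10), carry-in 0); try G=8. So G=8.
Step 5. [col 2: G + D ≡ Q (mod 10)] column 2 reads G+D+carry(0)=Q with G=8, Q=5; with digits 1,4,5,8 already taken and all letters distinct, the only value for D is 7 ⇒ D=7.
Step 6. [col 3: E + K ≡ W (mod 10)] K=2 is one option consistent with column 3 (E + K ≡ W (mod 10), carry-in 1) — take it, so K=2.
Step 7. [col 3: E + K ≡ W (mod 10)] several values work for W in column 3 (E + K ≡ W (mod 10), carry-in 1); try W=3. So W=3.
Step 8. [col 3: E + K ≡ W (mod 10)] from column 3 (K=2, W=3, carry-in 1, digits 1,2,3,4,5,7,8 already taken and all letters distinct): E must equal 0, so E=0.
Step 9. [col 5: H + K ≡ Z (mod 10)] from column 5 (K=2, Z=1, carry-in 0, digits 0,1,2,3,4,5,7,8 already taken and all letters distinct): H must equal 9. So H=9.

Answer: D=7, E=0, G=8, H=9, K=2, Q=5, S=4, W=3, Z=1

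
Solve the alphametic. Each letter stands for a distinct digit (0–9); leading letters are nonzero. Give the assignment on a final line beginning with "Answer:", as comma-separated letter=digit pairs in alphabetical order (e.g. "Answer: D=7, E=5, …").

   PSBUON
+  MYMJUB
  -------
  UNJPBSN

Step 1. [U] the sum has 7 digits but both addends have 6; that extra leading digit U is the final carry, namely 1 ⇒ U=1.
Step 2. [col 1: N + B ≡ N (mod 10)] in column 1 we have N+B≡N with carry-in 0; given nothing yet and digits 1 already taken and all letters distinct, that pins B to 0, so B=0.
Step 3. [col 1: N + B ≡ N (mod 10)] column 1 (N + B ≡ N (mod 10), carry-in 0) doesn't pin N yet; pick N=5 and continue. So N=5.
Step 4. [col 2: O + U ≡ S (mod 10)] column 2 (O + U ≡ S (mod 10), carry-in 0) doesn't pin S yet; pick S=3 and continue ⇒ S=3.
Step 5. [col 2: O + U ≡ S (mod 10)] column 2 reads O+U+carry(0)=S with U=1, S=3; with digits 0,1,3,5 already taken and all letters distinct, the only value for O is 2. So O=2.
Step 6. [col 3: U + J ≡ B (mod 10)] from column 3 (U=1, B=0, carry-in 0, digits 0,1,2,3,5 already taken and all letters distinct): J must equal 9. So J=9.
Step 7. [col 4: B + M ≡ P (mod 10)] M=7 is one option consistent with column 4 (B + M ≡ P (mod 10), carry-in 1) — take it, so M=7.
Step 8. [col 4: B + M ≡ P (mod 10)] from column 4 (B=0, M=7, carry-in 1, digits 0,1,2,3,5,7,9 already taken and all letters distinct): P must equal 8 ⇒ P=8.
Step 9. [col 5: S + Y ≡ J (mod 10)] column 5: given S=3, J=9, carry-in 0, and digits 0,1,2,3,5,7,8,9 already taken and all letters distinct, S+Y≡J (mod 10) forces Y=6. So Y=6.

Answer: B=0, J=9, M=7, N=5, O=2, P=8, S=3, U=1, Y=6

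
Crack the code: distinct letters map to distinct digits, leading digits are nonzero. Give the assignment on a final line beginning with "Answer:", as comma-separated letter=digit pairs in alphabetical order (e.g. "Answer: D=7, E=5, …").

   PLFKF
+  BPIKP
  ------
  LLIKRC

Step 1. [col 1: F + P ≡ C (mod 10)] column 1 (F + P ≡ C (mod 10), carry-in 0) doesn't pin C yet; pick C=0 and continue. So C=0.
Step 2. [col 1: F + P ≡ C (mod 10)] column 1 (F + P ≡ C (mod 10), carry-in 0) doesn't pin F yet; pick F=3 and continue. So F=3.
Step 3. [col 1: F + P ≡ C (mod 10)] in column 1 we have F+P≡C with carry-in 0; given F=3, C=0 and digits 0,3 already taken and all letters distinct, that pins P to 7, so P=7.
Step 4. [col 2: K + K ≡ R (mod 10)] no forcing yet in column 2 (carry-in 1); K=2 is free and consistent — try it. So K=2.
Step 5. [L] L is the leading digit of a 6-digit sum of two 5-digit numbers; the final carry is exactly 1. So L=1.
Step 6. [col 2: K + K ≡ R (mod 10)] column 2: given K=2, carry-in 1, and digits 0,1,2,3,7 already taken and all letters distinct, K+K≡R (mod 10) forces R=5 ⇒ R=5.
Step 7. [col 3: F + I ≡ K (mod 10)] column 3 reads F+I+carry(0)=K with F=3, K=2; with digits 0,1,2,3,5,7 already taken and all letters distinct, the only value for I is 9, so I=9.
Step 8. [col 5: P + B ≡ L (mod 10)] column 5: given P=7, L=1, carry-in 0, and digits 0,1,2,3,5,7,9 already taken and all letters distinct, P+B≡L (mod 10) forces B=4, so B=4.

Answer: B=4, C=0, F=3, I=9, K=2, L=1, P=7, R=5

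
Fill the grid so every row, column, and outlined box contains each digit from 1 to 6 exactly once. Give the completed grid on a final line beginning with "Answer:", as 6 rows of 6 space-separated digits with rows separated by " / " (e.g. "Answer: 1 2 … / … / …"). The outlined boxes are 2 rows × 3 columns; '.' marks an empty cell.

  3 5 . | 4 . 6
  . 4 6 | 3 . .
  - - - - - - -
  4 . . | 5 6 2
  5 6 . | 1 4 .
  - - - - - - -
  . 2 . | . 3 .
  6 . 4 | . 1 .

Step 1. [r1c3∈{1,2}] in row 1, 1 fits only at r1c3 ⇒ r1c3=1.
Step 2. [r6c6∈{5}] only 5 remains possible at r6c6, so r6c6=5.
Step 3. [r3c3∈{3}] nothing but 3 survives at r3c3. So r3c3=3.
Step 4. [r1c5∈{2}] nothing but 2 survives at r1c5, so r1c5=2.
Step 5. [r3c2∈{1}] only 1 remains possible at r3c2. So r3c2=1.
Step 6. [r5c3∈{5}] r5c3 is down to just 5, so r5c3=5.
Step 7. [r6c2∈{3}] nothing but 3 survives at r6c2 ⇒ r6c2=3.
Step 8. [r6c4∈{2}] r6c4's peers cover all but 2. So r6c4=2.
Step 9. [r2c5∈{5}] nothing but 5 survives at r2c5, so r2c5=5.
Step 10. [r5c4∈{6}] r5c4 is down to just 6. So r5c4=6.
Step 11. [r2c6∈{1}] r2c6 is down to just 1 ⇒ r2c6=1.
Step 12. [r2c1∈{2}] r2c1's peers cover all but 2, so r2c1=2.
Step 13. [r5c1∈{1}] r5c1's peers cover all but 1, so r5c1=1.
Step 14. [r5c6∈{4}] r5c6 has the single candidate 4 ⇒ r5c6=4.
Step 15. [r4c3∈{2}] r4c3 has the single candidate 2 ⇒ r4c3=2.
Step 16. [r4c6∈{3}] r4c6 has the single candidate 3. So r4c6=3.

Answer: 3 5 1 4 2 6 / 2 4 6 3 5 1 / 4 1 3 5 6 2 / 5 6 2 1 4 3 / 1 2 5 6 3 4 / 6 3 4 2 1 5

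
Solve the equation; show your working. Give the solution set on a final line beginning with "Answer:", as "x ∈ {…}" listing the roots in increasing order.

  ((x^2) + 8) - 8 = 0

Step 1. [((x^2) + 8) - 8 = 0] -8 is outermost — add 8 both sides, so sub: (x^2) + 8 = 8.
Step 2. [(x^2) + 8 = 8] peel the +8: subtract 8 from each side ⇒ sub: x^2 = 0.
Step 3. [x^2 = 0] LHS squared, RHS 0 ≥ 0: apply √ (±). So sqrt: x = 0.

Answer: x ∈ {0}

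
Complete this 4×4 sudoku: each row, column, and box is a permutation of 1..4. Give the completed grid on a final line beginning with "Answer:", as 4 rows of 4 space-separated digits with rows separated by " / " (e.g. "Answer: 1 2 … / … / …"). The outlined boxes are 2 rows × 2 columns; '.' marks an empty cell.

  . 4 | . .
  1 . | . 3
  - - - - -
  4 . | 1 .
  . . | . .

Step 1. [r1c3∈{2}] only 2 remains possible at r1c3 ⇒ r1c3=2.
Step 2. [r4c1∈{2,3}] in col 1, 2 fits only at r4c1, so r4c1=2.
Step 3. [r4c3∈{3,4}] col 3 places 3 nowhere but r4c3. So r4c3=3.
Step 4. [r3c2∈{3}] r3c2 is down to just 3. So r3c2=3.
Step 5. [r4c2∈{1}] r4c2 has the single candidate 1 ⇒ r4c2=1.
Step 6. [r2c3∈{4}] only 4 remains possible at r2c3. So r2c3=4.
Step 7. [r2c2∈{2}] r2c2 is down to just 2, so r2c2=2.
Step 8. [r4c4∈{4}] r4c4 has the single candidate 4. So r4c4=4.
Step 9. [r1c4∈{1}] r1c4's peers cover all but 1. So r1c4=1.
Step 10. [r1c1∈{3}] nothing but 3 survives at r1c1 ⇒ r1c1=3.
Step 11. [r3c4∈{2}] r3c4 is down to just 2 ⇒ r3c4=2.

Answer: 3 4 2 1 / 1 2 4 3 / 4 3 1 2 / 2 1 3 4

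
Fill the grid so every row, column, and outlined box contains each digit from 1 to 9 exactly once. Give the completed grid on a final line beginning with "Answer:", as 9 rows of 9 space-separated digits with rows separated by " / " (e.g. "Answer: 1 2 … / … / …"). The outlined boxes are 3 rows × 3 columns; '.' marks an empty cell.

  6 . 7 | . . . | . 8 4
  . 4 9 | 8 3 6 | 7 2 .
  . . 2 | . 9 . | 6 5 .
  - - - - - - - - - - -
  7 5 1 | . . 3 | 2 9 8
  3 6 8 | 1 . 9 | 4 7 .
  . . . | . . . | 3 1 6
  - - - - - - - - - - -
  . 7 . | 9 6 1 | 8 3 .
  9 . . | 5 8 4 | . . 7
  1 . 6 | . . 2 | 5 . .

Step 1. [r1c2∈{1,3}] row 1 places 3 nowhere but r1c2, so r1c2=3.
Step 2. [r6c3∈{4}] r6c3's peers cover all but 4, so r6c3=4.
Step 3. [r5c5∈{2,5}] across row 5, 2 lands solely at r5c5. So r5c5=2.
Step 4. [r6c4∈{7}] nothing but 7 survives at r6c4. So r6c4=7.
Step 5. [r1c5∈{1,5}] 1 has one home in col 5: r1c5 ⇒ r1c5=1.
Step 6. [r3c2∈{1,8}] 1 has one home in col 2: r3c2. So r3c2=1.
Step 7. [r8c2∈{2}] only 2 remains possible at r8c2 ⇒ r8c2=2.
Step 8. [r6c6∈{5,8}] across row 6, 8 lands solely at r6c6, so r6c6=8.
Step 9. [r2c1∈{5}] r2c1 is down to just 5, so r2c1=5.
Step 10. [r3c4∈{4}] r3c4 has the single candidate 4, so r3c4=4.
Step 11. [r6c2∈{9}] r6c2 has the single candidate 9, so r6c2=9.
Step 12. [r3c1∈{8}] nothing but 8 survives at r3c1. So r3c1=8.
Step 13. [r8c7∈{1}] r8c7 has the single candidate 1. So r8c7=1.
Step 14. [r7c9∈{2}] only 2 remains possible at r7c9, so r7c9=2.
Step 15. [r6c1∈{2}] only 2 remains possible at r6c1 ⇒ r6c1=2.
Step 16. [r9c2∈{8}] only 8 remains possible at r9c2 ⇒ r9c2=8.
Step 17. [r8c8∈{6}] r8c8 is down to just 6 ⇒ r8c8=6.
Step 18. [r3c6∈{7}] r3c6 is down to just 7. So r3c6=7.
Step 19. [r8c3∈{3}] r8c3's peers cover all but 3, so r8c3=3.
Step 20. [r3c9∈{3}] only 3 remains possible at r3c9, so r3c9=3.
Step 21. [r1c7∈{9}] nothing but 9 survives at r1c7 ⇒ r1c7=9.
Step 22. [r9c9∈{9}] only 9 remains possible at r9c9. So r9c9=9.
Step 23. [r9c4∈{3}] r9c4 has the single candidate 3 ⇒ r9c4=3.
Step 24. [r5c9∈{5}] nothing but 5 survives at r5c9. So r5c9=5.
Step 25. [r2c9∈{1}] r2c9 is down to just 1 ⇒ r2c9=1.
Step 26. [r9c8∈{4}] r9c8 is down to just 4 ⇒ r9c8=4.
Step 27. [r7c1∈{4}] r7c1 is down to just 4. So r7c1=4.
Step 28. [r6c5∈{5}] only 5 remains possible at r6c5, so r6c5=5.
Step 29. [r1c6∈{5}] only 5 remains possible at r1c6. So r1c6=5.
Step 30. [r4c4∈{6}] only 6 remains possible at r4c4, so r4c4=6.
Step 31. [r1c4∈{2}] nothing but 2 survives at r1c4. So r1c4=2.
Step 32. [r4c5∈{4}] r4c5's peers cover all but 4. So r4c5=4.
Step 33. [r7c3∈{5}] nothing but 5 survives at r7c3, so r7c3=5.
Step 34. [r9c5∈{7}] nothing but 7 survives at r9c5 ⇒ r9c5=7.

Answer: 6 3 7 2 1 5 9 8 4 / 5 4 9 8 3 6 7 2 1 / 8 1 2 4 9 7 6 5 3 / 7 5 1 6 4 3 2 9 8 / 3 6 8 1 2 9 4 7 5 / 2 9 4 7 5 8 3 1 6 / 4 7 5 9 6 1 8 3 2 / 9 2 3 5 8 4 1 6 7 / 1 8 6 3 7 2 5 4 9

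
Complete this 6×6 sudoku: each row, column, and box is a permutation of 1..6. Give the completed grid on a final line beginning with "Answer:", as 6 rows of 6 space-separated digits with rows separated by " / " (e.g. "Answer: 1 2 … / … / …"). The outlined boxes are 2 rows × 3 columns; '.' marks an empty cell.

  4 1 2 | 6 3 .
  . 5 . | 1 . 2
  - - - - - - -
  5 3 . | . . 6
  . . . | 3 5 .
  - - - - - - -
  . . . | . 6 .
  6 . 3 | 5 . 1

Step 1. [r4c6∈{4}] r4c6 has the single candidate 4, so r4c6=4.
Step 2. [r5c4∈{2,4}] in col 4, 4 fits only at r5c4 ⇒ r5c4=4.
Step 3. [r5c2∈{2}] nothing but 2 survives at r5c2 ⇒ r5c2=2.
Step 4. [r3c5∈{1,2}] in col 5, 1 fits only at r3c5, so r3c5=1.
Step 5. [r5c1∈{1}] r5c1's peers cover all but 1 ⇒ r5c1=1.
Step 6. [r2c3∈{6}] only 6 remains possible at r2c3. So r2c3=6.
Step 7. [r4c2∈{6}] nothing but 6 survives at r4c2, so r4c2=6.
Step 8. [r2c1∈{3}] nothing but 3 survives at r2c1, so r2c1=3.
Step 9. [r1c6∈{5}] r1c6 has the single candidate 5 ⇒ r1c6=5.
Step 10. [r5c6∈{3}] r5c6 is down to just 3, so r5c6=3.
Step 11. [r5c3∈{5}] r5c3's peers cover all but 5. So r5c3=5.
Step 12. [r3c4∈{2}] r3c4's peers cover all but 2 ⇒ r3c4=2.
Step 13. [r2c5∈{4}] r2c5 is down to just 4, so r2c5=4.
Step 14. [r4c1∈{2}] only 2 remains possible at r4c1 ⇒ r4c1=2.
Step 15. [r4c3∈{1}] r4c3 has the single candidate 1 ⇒ r4c3=1.
Step 16. [r6c5∈{2}] nothing but 2 survives at r6c5 ⇒ r6c5=2.
Step 17. [r3c3∈{4}] r3c3's peers cover all but 4 ⇒ r3c3=4.
Step 18. [r6c2∈{4}] r6c2's peers cover all but 4, so r6c2=4.

Answer: 4 1 2 6 3 5 / 3 5 6 1 4 2 / 5 3 4 2 1 6 / 2 6 1 3 5 4 / 1 2 5 4 6 3 / 6 4 3 5 2 1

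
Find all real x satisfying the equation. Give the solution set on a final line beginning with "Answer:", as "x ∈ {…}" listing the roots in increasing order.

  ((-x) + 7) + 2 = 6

Step 1. [((-x) + 7) + 2 = 6] the outer +2 inverts by subtracting 2 ⇒ sub: (-x) + 7 = 4.
Step 2. [(-x) + 7 = 4] subtract 7: x sits inside (… + 7) ⇒ sub: -x = -3.
Step 3. [-x = -3] leading − — multiply by −1 ⇒ neg: x = 3.

Answer: x ∈ {3}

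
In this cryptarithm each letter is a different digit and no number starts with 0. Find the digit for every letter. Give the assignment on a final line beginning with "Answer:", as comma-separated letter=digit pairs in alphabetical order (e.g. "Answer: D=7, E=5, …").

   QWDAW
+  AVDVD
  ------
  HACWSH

Step 1. [col 1: W + D ≡ H (mod 10)] no forcing yet in column 1 (carry-in 0); W=4 is free and consistent — try it, so W=4.
Step 2. [col 1: W + D ≡ H (mod 10)] several values work for D in column 1 (W + D ≡ H (mod 10), carry-in 0); try D=7, so D=7.
Step 3. [col 1: W + D ≡ H (mod 10)] from column 1 (W=4, D=7, carry-in 0, digits 4,7 already taken and all letters distinct): H must equal 1 ⇒ H=1.
Step 4. [col 2: A + V ≡ S (mod 10)] several values work for S in column 2 (A + V ≡ S (mod 10), carry-in 1); try S=8 ⇒ S=8.
Step 5. [col 2: A + V ≡ S (mod 10)] A=2 is one option consistent with column 2 (A + V ≡ S (mod 10), carry-in 1) — take it, so A=2.
Step 6. [col 2: A + V ≡ S (mod 10)] from column 2 (A=2, S=8, carry-in 1, digits 1,2,4,7,8 already taken and all letters distinct): V must equal 5, so V=5.
Step 7. [col 4: W + V ≡ C (mod 10)] column 4: given W=4, V=5, carry-in 1, and digits 1,2,4,5,7,8 already taken and all letters distinct, W+V≡C (mod 10) forces C=0 ⇒ C=0.
Step 8. [col 5: Q + A ≡ A (mod 10)] column 5 reads Q+A+carry(1)=A with A=2; with digits 0,1,2,4,5,7,8 already taken and all letters distinct, the only value for Q is 9, so Q=9.

Answer: A=2, C=0, D=7, H=1, Q=9, S=8, V=5, W=4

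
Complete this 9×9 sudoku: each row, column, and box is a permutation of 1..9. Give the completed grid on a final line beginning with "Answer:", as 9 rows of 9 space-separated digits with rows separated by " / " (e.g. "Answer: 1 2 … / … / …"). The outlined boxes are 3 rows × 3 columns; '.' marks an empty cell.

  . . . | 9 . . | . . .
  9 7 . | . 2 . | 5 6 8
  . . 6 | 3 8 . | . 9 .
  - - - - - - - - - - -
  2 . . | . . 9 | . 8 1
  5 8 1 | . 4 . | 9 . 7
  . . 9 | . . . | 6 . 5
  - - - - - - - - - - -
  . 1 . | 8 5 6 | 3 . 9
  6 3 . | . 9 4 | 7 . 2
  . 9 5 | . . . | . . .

Step 1. [r3c9∈{4}] r3c9's peers cover all but 4. So r3c9=4.
Step 2. [r3c6∈{1,5,7}] row 3 places 7 nowhere but r3c6. So r3c6=7.
Step 3. [r8c4∈{1}] r8c4's peers cover all but 1. So r8c4=1.
Step 4. [r7c8∈{4}] nothing but 4 survives at r7c8. So r7c8=4.
Step 5. [r9c1∈{4,7,8}] in row 9, 4 fits only at r9c1 ⇒ r9c1=4.
Step 6. [r2c3∈{3,4}] r2c3 is the only open cell in row 2 admitting 3 ⇒ r2c3=3.
Step 7. [r4c5∈{3,6,7}] across row 4, 3 lands solely at r4c5. So r4c5=3.
Step 8. [r5c6∈{2}] nothing but 2 survives at r5c6. So r5c6=2.
Step 9. [r6c4∈{7}] only 7 remains possible at r6c4 ⇒ r6c4=7.
Step 10. [r1c8∈{1,2,3,7}] in row 1, 7 fits only at r1c8 ⇒ r1c8=7.
Step 11. [r2c6∈{1}] nothing but 1 survives at r2c6, so r2c6=1.
Step 12. [r6c2∈{4}] nothing but 4 survives at r6c2, so r6c2=4.
Step 13. [r1c1∈{1,8}] col 1 places 8 nowhere but r1c1 ⇒ r1c1=8.
Step 14. [r1c7∈{1,2}] r1c7 is the only open cell in row 1 admitting 1. So r1c7=1.
Step 15. [r7c3∈{2,7}] in row 7, 2 fits only at r7c3, so r7c3=2.
Step 16. [r1c2∈{2,5}] in row 1, 2 fits only at r1c2. So r1c2=2.
Step 17. [r5c8∈{3}] r5c8 has the single candidate 3, so r5c8=3.
Step 18. [r4c2∈{6}] r4c2 is down to just 6. So r4c2=6.
Step 19. [r6c6∈{8}] r6c6's peers cover all but 8. So r6c6=8.
Step 20. [r6c5∈{1}] only 1 remains possible at r6c5, so r6c5=1.
Step 21. [r8c8∈{5}] r8c8 has the single candidate 5, so r8c8=5.
Step 22. [r4c7∈{4}] r4c7 is down to just 4. So r4c7=4.
Step 23. [r2c4∈{4}] r2c4 has the single candidate 4, so r2c4=4.
Step 24. [r1c3∈{4}] nothing but 4 survives at r1c3, so r1c3=4.
Step 25. [r3c2∈{5}] r3c2 is down to just 5, so r3c2=5.
Step 26. [r7c1∈{7}] nothing but 7 survives at r7c1, so r7c1=7.
Step 27. [r8c3∈{8}] nothing but 8 survives at r8c3. So r8c3=8.
Step 28. [r6c8∈{2}] r6c8 is down to just 2. So r6c8=2.
Step 29. [r6c1∈{3}] r6c1 has the single candidate 3. So r6c1=3.
Step 30. [r9c5∈{7}] r9c5 has the single candidate 7 ⇒ r9c5=7.
Step 31. [r4c4∈{5}] r4c4 is down to just 5, so r4c4=5.
Step 32. [r4c3∈{7}] r4c3's peers cover all but 7, so r4c3=7.
Step 33. [r3c1∈{1}] r3c1 is down to just 1 ⇒ r3c1=1.
Step 34. [r9c7∈{8}] nothing but 8 survives at r9c7, so r9c7=8.
Step 35. [r1c5∈{6}] nothing but 6 survives at r1c5, so r1c5=6.
Step 36. [r9c8∈{1}] r9c8's peers cover all but 1, so r9c8=1.
Step 37. [r5c4∈{6}] r5c4's peers cover all but 6, so r5c4=6.
Step 38. [r1c6∈{5}] r1c6 is down to just 5, so r1c6=5.
Step 39. [r9c9∈{6}] only 6 remains possible at r9c9, so r9c9=6.
Step 40. [r1c9∈{3}] r1c9's peers cover all but 3, so r1c9=3.
Step 41. [r3c7∈{2}] r3c7's peers cover all but 2. So r3c7=2.
Step 42. [r9c4∈{2}] only 2 remains possible at r9c4, so r9c4=2.
Step 43. [r9c6∈{3}] r9c6 has the single candidate 3 ⇒ r9c6=3.

Answer: 8 2 4 9 6 5 1 7 3 / 9 7 3 4 2 1 5 6 8 / 1 5 6 3 8 7 2 9 4 / 2 6 7 5 3 9 4 8 1 / 5 8 1 6 4 2 9 3 7 / 3 4 9 7 1 8 6 2 5 / 7 1 2 8 5 6 3 4 9 / 6 3 8 1 9 4 7 5 2 / 4 9 5 2 7 3 8 1 6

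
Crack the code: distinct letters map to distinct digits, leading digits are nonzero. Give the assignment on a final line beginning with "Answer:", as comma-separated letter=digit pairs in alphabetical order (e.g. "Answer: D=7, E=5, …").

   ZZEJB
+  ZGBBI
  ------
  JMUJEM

Step 1. [col 1: B + I ≡ M (mod 10)] column 1 (B + I ≡ M (mod 10), carry-in 0) doesn't pin M yet; pick M=7 and continue. So M=7.
Step 2. [col 1: B + I ≡ M (mod 10)] several values work for I in column 1 (B + I ≡ M (mod 10), carry-in 0); try I=2. So I=2.
Step 3. [col 1: B + I ≡ M (mod 10)] column 1 reads B+I+carry(0)=M with I=2, M=7; with digits 2,7 already taken and all letters distinct, the only value for B is 5 ⇒ B=5.
Step 4. [col 2: J + B ≡ E (mod 10)] E=6 is one option consistent with column 2 (J + B ≡ E (mod 10), carry-in 0) — take it. So E=6.
Step 5. [col 2: J + B ≡ E (mod 10)] column 2 reads J+B+carry(0)=E with B=5, E=6; with digits 2,5,6,7 already taken and all letters distinct, the only value for J is 1, so J=1.
Step 6. [col 4: Z + G ≡ U (mod 10)] Z=8 is one option consistent with column 4 (Z + G ≡ U (mod 10), carry-in 1) — take it, so Z=8.
Step 7. [col 4: Z + G ≡ U (mod 10)] G=4 is one option consistent with column 4 (Z + G ≡ U (mod 10), carry-in 1) — take it, so G=4.
Step 8. [col 4: Z + G ≡ U (mod 10)] in column 4 we have Z+G≡U with carry-in 1; given Z=8, G=4 and digits 1,2,4,5,6,7,8 already taken and all letters distinct, that pins U to 3 ⇒ U=3.

Answer: B=5, E=6, G=4, I=2, J=1, M=7, U=3, Z=8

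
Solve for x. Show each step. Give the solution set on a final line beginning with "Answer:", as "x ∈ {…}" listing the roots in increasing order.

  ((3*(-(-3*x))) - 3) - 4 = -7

Step 1. [((3*(-(-3*x))) - 3) - 4 = -7] 4 comes off first (add 4), so sub: (3*(-(-3*x))) - 3 = -3.
Step 2. [(3*(-(-3*x))) - 3 = -3] the outer -3 inverts by adding 3. So sub: 3*(-(-3*x)) = 0.
Step 3. [3*(-(-3*x)) = 0] divide by the outer 3, so div: -(-3*x) = 0.
Step 4. [-(-3*x) = 0] flip signs both sides ⇒ neg: -3*x = 0.
Step 5. [-3*x = 0] divide by the outer -3, so div: x = 0.

Answer: x ∈ {0}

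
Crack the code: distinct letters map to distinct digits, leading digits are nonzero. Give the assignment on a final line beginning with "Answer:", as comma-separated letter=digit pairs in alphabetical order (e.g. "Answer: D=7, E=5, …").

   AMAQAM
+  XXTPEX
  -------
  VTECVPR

Step 1. [col 1: M + X ≡ R (mod 10)] several values work for R in column 1 (M + X ≡ R (mod 10), carry-in 0); try R=8 ⇒ R=8.
Step 2. [col 1: M + X ≡ R (mod 10)] M=3 is one option consistent with column 1 (M + X ≡ R (mod 10), carry-in 0) — take it ⇒ M=3.
Step 3. [col 1: M + X ≡ R (mod 10)] in column 1 we have M+X≡R with carry-in 0; given M=3, R=8 and digits 3,8 already taken and all letters distinct, that pins X to 5 ⇒ X=5.
Step 4. [col 2: A + E ≡ P (mod 10)] no forcing yet in column 2 (carry-in 0); A=7 is free and consistent — try it. So A=7.
Step 5. [V] adding two 6-digit numbers gives at most 6+1 digits, and here it does — V is that final carry and must be 1 ⇒ V=1.
Step 6. [col 2: A + E ≡ P (mod 10)] several values work for E in column 2 (A + E ≡ P (mod 10), carry-in 0); try E=9 ⇒ E=9.
Step 7. [col 2: A + E ≡ P (mod 10)] in column 2 we have A+E≡P with carry-in 0; given A=7, E=9 and digits 1,3,5,7,8,9 already taken and all letters distinct, that pins P to 6, so P=6.
Step 8. [col 3: Q + P ≡ V (mod 10)] column 3: given P=6, V=1, carry-in 1, and digits 1,3,5,6,7,8,9 already taken and all letters distinct, Q+P≡V (mod 10) forces Q=4, so Q=4.
Step 9. [col 4: A + T ≡ C (mod 10)] column 4: given A=7, carry-in 1, and digits 1,3,4,5,6,7,8,9 already taken and all letters distinct, A+T≡C (mod 10) forces T=2 ⇒ T=2.
Step 10. [col 4: A + T ≡ C (mod 10)] column 4 reads A+T+carry(1)=C with A=7, T=2; with digits 1,2,3,4,5,6,7,8,9 already taken and all letters distinct, the only value for C is 0, so C=0.

Answer: A=7, C=0, E=9, M=3, P=6, Q=4, R=8, T=2, V=1, X=5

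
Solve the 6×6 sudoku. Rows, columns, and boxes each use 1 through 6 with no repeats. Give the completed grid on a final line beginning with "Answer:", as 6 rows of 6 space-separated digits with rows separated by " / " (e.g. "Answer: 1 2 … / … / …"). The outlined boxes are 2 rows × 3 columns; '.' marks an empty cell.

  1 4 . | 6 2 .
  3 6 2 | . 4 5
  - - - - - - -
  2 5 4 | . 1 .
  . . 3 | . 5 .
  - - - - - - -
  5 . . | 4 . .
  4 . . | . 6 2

Step 1. [r6c3∈{1}] r6c3 has the single candidate 1 ⇒ r6c3=1.
Step 2. [r5c5∈{3}] r5c5 is down to just 3 ⇒ r5c5=3.
Step 3. [r3c6∈{3,6}] in row 3, 6 fits only at r3c6, so r3c6=6.
Step 4. [r3c4∈{3}] r3c4 has the single candidate 3. So r3c4=3.
Step 5. [r5c3∈{6}] r5c3's peers cover all but 6 ⇒ r5c3=6.
Step 6. [r1c6∈{3}] r1c6's peers cover all but 3. So r1c6=3.
Step 7. [r5c6∈{1}] r5c6's peers cover all but 1. So r5c6=1.
Step 8. [r4c2∈{1}] only 1 remains possible at r4c2, so r4c2=1.
Step 9. [r4c4∈{2}] only 2 remains possible at r4c4, so r4c4=2.
Step 10. [r1c3∈{5}] nothing but 5 survives at r1c3. So r1c3=5.
Step 11. [r2c4∈{1}] r2c4 has the single candidate 1 ⇒ r2c4=1.
Step 12. [r6c4∈{5}] only 5 remains possible at r6c4. So r6c4=5.
Step 13. [r4c6∈{4}] only 4 remains possible at r4c6, so r4c6=4.
Step 14. [r4c1∈{6}] nothing but 6 survives at r4c1. So r4c1=6.
Step 15. [r5c2∈{2}] r5c2 has the single candidate 2, so r5c2=2.
Step 16. [r6c2∈{3}] nothing but 3 survives at r6c2, so r6c2=3.

Answer: 1 4 5 6 2 3 / 3 6 2 1 4 5 / 2 5 4 3 1 6 / 6 1 3 2 5 4 / 5 2 6 4 3 1 / 4 3 1 5 6 2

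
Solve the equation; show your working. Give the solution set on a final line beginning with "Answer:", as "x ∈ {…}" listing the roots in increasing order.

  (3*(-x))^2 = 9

Step 1. [(3*(-x))^2 = 9] 9 ≥ 0, LHS is (·)² — take ±√ ⇒ sqrt: 3*(-x) = 3 or -3.
Step 2. [3*(-x) = 3 or -3] leading coefficient 3: divide by 3 ⇒ div: -x = 1 or -1.
Step 3. [-x = 1 or -1] flip signs both sides. So neg: x = -1 or 1.

Answer: x ∈ {-1, 1}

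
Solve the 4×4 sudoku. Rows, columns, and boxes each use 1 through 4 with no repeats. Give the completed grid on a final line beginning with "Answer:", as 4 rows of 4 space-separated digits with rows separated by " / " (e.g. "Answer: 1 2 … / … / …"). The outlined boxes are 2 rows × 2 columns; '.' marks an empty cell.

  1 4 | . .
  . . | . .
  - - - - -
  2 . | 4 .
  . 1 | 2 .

Step 1. [r2c1∈{3}] r2c1 has the single candidate 3, so r2c1=3.
Step 2. [r1c4∈{2,3}] across row 1, 2 lands solely at r1c4, so r1c4=2.
Step 3. [r3c4∈{1,3}] row 3 places 1 nowhere but r3c4 ⇒ r3c4=1.
Step 4. [r4c4∈{3}] r4c4 is down to just 3. So r4c4=3.
Step 5. [r2c2∈{2}] nothing but 2 survives at r2c2 ⇒ r2c2=2.
Step 6. [r4c1∈{4}] r4c1 is down to just 4. So r4c1=4.
Step 7. [r3c2∈{3}] r3c2 has the single candidate 3 ⇒ r3c2=3.
Step 8. [r2c4∈{4}] only 4 remains possible at r2c4, so r2c4=4.
Step 9. [r1c3∈{3}] r1c3's peers cover all but 3, so r1c3=3.
Step 10. [r2c3∈{1}] only 1 remains possible at r2c3, so r2c3=1.

Answer: 1 4 3 2 / 3 2 1 4 / 2 3 4 1 / 4 1 2 3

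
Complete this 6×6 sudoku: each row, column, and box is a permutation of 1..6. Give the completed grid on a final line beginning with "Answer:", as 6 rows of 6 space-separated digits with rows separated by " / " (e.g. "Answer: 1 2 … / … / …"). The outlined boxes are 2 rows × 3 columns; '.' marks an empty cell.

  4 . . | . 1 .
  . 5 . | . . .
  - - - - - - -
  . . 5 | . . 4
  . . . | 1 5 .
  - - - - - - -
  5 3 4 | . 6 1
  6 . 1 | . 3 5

Step 1. [r3c5∈{2}] nothing but 2 survives at r3c5 ⇒ r3c5=2.
Step 2. [r2c1∈{1,2,3}] 1 has one home in row 2: r2c1 ⇒ r2c1=1.
Step 3. [r6c2∈{2}] r6c2 is down to just 2. So r6c2=2.
Step 4. [r1c2∈{6}] r1c2's peers cover all but 6. So r1c2=6.
Step 5. [r4c3∈{2,3,6}] col 3 places 6 nowhere but r4c3, so r4c3=6.
Step 6. [r4c6∈{3}] r4c6 has the single candidate 3, so r4c6=3.
Step 7. [r1c6∈{2}] nothing but 2 survives at r1c6. So r1c6=2.
Step 8. [r1c3∈{3}] r1c3 is down to just 3 ⇒ r1c3=3.
Step 9. [r2c4∈{3,4,6}] across row 2, 3 lands solely at r2c4 ⇒ r2c4=3.
Step 10. [r4c1∈{2}] nothing but 2 survives at r4c1 ⇒ r4c1=2.
Step 11. [r4c2∈{4}] r4c2's peers cover all but 4, so r4c2=4.
Step 12. [r2c5∈{4}] only 4 remains possible at r2c5, so r2c5=4.
Step 13. [r2c3∈{2}] r2c3 is down to just 2 ⇒ r2c3=2.
Step 14. [r3c1∈{3}] r3c1's peers cover all but 3. So r3c1=3.
Step 15. [r1c4∈{5}] r1c4 is down to just 5, so r1c4=5.
Step 16. [r6c4∈{4}] only 4 remains possible at r6c4 ⇒ r6c4=4.
Step 17. [r3c4∈{6}] r3c4's peers cover all but 6 ⇒ r3c4=6.
Step 18. [r3c2∈{1}] only 1 remains possible at r3c2, so r3c2=1.
Step 19. [r2c6∈{6}] r2c6's peers cover all but 6. So r2c6=6.
Step 20. [r5c4∈{2}] nothing but 2 survives at r5c4 ⇒ r5c4=2.

Answer: 4 6 3 5 1 2 / 1 5 2 3 4 6 / 3 1 5 6 2 4 / 2 4 6 1 5 3 / 5 3 4 2 6 1 / 6 2 1 4 3 5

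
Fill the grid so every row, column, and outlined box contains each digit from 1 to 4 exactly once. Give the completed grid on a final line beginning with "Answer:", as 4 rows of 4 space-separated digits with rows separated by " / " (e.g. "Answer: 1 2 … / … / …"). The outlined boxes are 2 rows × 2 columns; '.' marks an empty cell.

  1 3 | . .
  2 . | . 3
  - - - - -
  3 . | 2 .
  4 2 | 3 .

Step 1. [r3c4∈{1,4}] row 3 places 4 nowhere but r3c4. So r3c4=4.
Step 2. [r2c3∈{1,4}] across row 2, 1 lands solely at r2c3, so r2c3=1.
Step 3. [r4c4∈{1}] r4c4's peers cover all but 1. So r4c4=1.
Step 4. [r3c2∈{1}] r3c2 is down to just 1, so r3c2=1.
Step 5. [r2c2∈{4}] r2c2 has the single candidate 4, so r2c2=4.
Step 6. [r1c3∈{4}] only 4 remains possible at r1c3. So r1c3=4.
Step 7. [r1c4∈{2}] r1c4 has the single candidate 2. So r1c4=2.

Answer: 1 3 4 2 / 2 4 1 3 / 3 1 2 4 / 4 2 3 1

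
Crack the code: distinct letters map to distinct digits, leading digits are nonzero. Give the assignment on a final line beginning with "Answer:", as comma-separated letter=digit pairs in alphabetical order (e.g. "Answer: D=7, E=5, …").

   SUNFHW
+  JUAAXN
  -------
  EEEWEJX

Step 1. [E] the sum has 7 digits but both addends have 6; that extra leading digit E is the final carry, namely 1, so E=1.
Step 2. [col 1: W + N ≡ X (mod 10)] column 1 (W + N ≡ X (mod 10), carry-in 0) doesn't pin X yet; pick X=7 and continue. So X=7.
Step 3. [col 1: W + N ≡ X (mod 10)] several values work for N in column 1 (W + N ≡ X (mod 10), carry-in 0); try N=4, so N=4.
Step 4. [col 1: W + N ≡ X (mod 10)] in column 1 we have W+N≡X with carry-in 0; given N=4, X=7 and digits 1,4,7 already taken and all letters distinct, that pins W to 3, so W=3.
Step 5. [col 2: H + X ≡ J (mod 10)] column 2 (H + X ≡ J (mod 10), carry-in 0) doesn't pin H yet; pick H=9 and continue. So H=9.
Step 6. [col 2: H + X ≡ J (mod 10)] column 2: given H=9, X=7, carry-in 0, and digits 1,3,4,7,9 already taken and all letters distinct, H+X≡J (mod 10) forces J=6. So J=6.
Step 7. [col 3: F + A ≡ E (mod 10)] A=8 is one option consistent with column 3 (F + A ≡ E (mod 10), carry-in 1) — take it ⇒ A=8.
Step 8. [col 3: F + A ≡ E (mod 10)] from column 3 (A=8, E=1, carry-in 1, digits 1,3,4,6,7,8,9 already taken and all letters distinct): F must equal 2, so F=2.
Step 9. [col 5: U + U ≡ E (mod 10)] several values work for U in column 5 (U + U ≡ E (mod 10), carry-in 1); try U=0. So U=0.
Step 10. [col 6: S + J ≡ E (mod 10)] in column 6 we have S+J≡E with carry-in 0; given J=6, E=1 and digits 0,1,2,3,4,6,7,8,9 already taken and all letters distinct, that pins S to 5. So S=5.

Answer: A=8, E=1, F=2, H=9, J=6, N=4, S=5, U=0, W=3, X=7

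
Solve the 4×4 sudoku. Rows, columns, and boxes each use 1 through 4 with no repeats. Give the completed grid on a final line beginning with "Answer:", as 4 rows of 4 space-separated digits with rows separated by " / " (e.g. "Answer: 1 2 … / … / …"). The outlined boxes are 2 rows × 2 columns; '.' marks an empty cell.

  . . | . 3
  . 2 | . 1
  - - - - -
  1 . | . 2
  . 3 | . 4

Step 1. [r1c1∈{4}] nothing but 4 survives at r1c1, so r1c1=4.
Step 2. [r3c2∈{4}] r3c2 is down to just 4 ⇒ r3c2=4.
Step 3. [r4c1∈{2}] only 2 remains possible at r4c1, so r4c1=2.
Step 4. [r1c2∈{1}] only 1 remains possible at r1c2 ⇒ r1c2=1.
Step 5. [r1c3∈{2}] only 2 remains possible at r1c3. So r1c3=2.
Step 6. [r2c1∈{3}] r2c1's peers cover all but 3 ⇒ r2c1=3.
Step 7. [r3c3∈{3}] nothing but 3 survives at r3c3. So r3c3=3.
Step 8. [r2c3∈{4}] r2c3's peers cover all but 4. So r2c3=4.
Step 9. [r4c3∈{1}] r4c3 is down to just 1 ⇒ r4c3=1.

Answer: 4 1 2 3 / 3 2 4 1 / 1 4 3 2 / 2 3 1 4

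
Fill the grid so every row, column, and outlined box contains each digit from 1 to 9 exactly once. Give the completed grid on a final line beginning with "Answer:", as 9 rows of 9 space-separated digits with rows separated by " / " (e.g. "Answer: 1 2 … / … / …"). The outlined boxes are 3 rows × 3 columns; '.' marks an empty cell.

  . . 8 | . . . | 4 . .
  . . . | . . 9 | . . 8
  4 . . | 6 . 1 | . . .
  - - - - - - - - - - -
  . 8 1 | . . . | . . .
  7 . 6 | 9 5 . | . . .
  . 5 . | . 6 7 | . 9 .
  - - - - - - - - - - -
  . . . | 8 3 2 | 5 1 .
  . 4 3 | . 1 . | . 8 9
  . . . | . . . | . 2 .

Step 1. [r8c1∈{2,5,6}] in row 8, 2 fits only at r8c1. So r8c1=2.
Step 2. [r6c1∈{3}] r6c1 is down to just 3 ⇒ r6c1=3.
Step 3. [r7c9∈{4,6,7}] 4 has one home in row 7: r7c9 ⇒ r7c9=4.
Step 4. [r5c2∈{2}] only 2 remains possible at r5c2, so r5c2=2.
Step 5. [r3c7∈{2,3,7,9}] col 7 places 9 nowhere but r3c7, so r3c7=9.
Step 6. [r9c5∈{4,7,9}] col 5 places 9 nowhere but r9c5. So r9c5=9.
Step 7. [r6c4∈{1,2,4}] r6c4 is the only open cell in col 4 admitting 1 ⇒ r6c4=1.
Step 8. [r6c9∈{2}] r6c9 has the single candidate 2. So r6c9=2.
Step 9. [r2c7∈{1,2,3,6,7}] r2c7 is the only open cell in col 7 admitting 2. So r2c7=2.
Step 10. [r1c9∈{1,3,5,6,7}] across box 3, 1 lands solely at r1c9, so r1c9=1.
Step 11. [r5c9∈{3}] r5c9 is down to just 3 ⇒ r5c9=3.
Step 12. [r3c3∈{2,5,7}] 2 has one home in col 3: r3c3 ⇒ r3c3=2.
Step 13. [r9c1∈{1,5,6,8}] in row 9, 8 fits only at r9c1. So r9c1=8.
Step 14. [r9c3∈{5,7}] box 7 places 5 nowhere but r9c3. So r9c3=5.
Step 15. [r2c3∈{7}] r2c3 is down to just 7, so r2c3=7.
Step 16. [r7c2∈{6,7,9}] in row 7, 7 fits only at r7c2, so r7c2=7.
Step 17. [r7c1∈{6,9}] in row 7, 6 fits only at r7c1 ⇒ r7c1=6.
Step 18. [r1c2∈{3,6,9}] r1c2 is the only open cell in col 2 admitting 9. So r1c2=9.
Step 19. [r1c8∈{3,5,6,7}] across row 1, 6 lands solely at r1c8. So r1c8=6.
Step 20. [r1c1∈{5}] nothing but 5 survives at r1c1 ⇒ r1c1=5.
Step 21. [r2c4∈{3,4,5}] box 2 places 5 nowhere but r2c4 ⇒ r2c4=5.
Step 22. [r8c4∈{7}] r8c4 has the single candidate 7 ⇒ r8c4=7.
Step 23. [r8c7∈{6}] r8c7 is down to just 6. So r8c7=6.
Step 24. [r9c9∈{7}] only 7 remains possible at r9c9. So r9c9=7.
Step 25. [r3c8∈{3,5,7}] in box 3, 7 fits only at r3c8. So r3c8=7.
Step 26. [r5c8∈{4}] only 4 remains possible at r5c8, so r5c8=4.
Step 27. [r1c6∈{3}] nothing but 3 survives at r1c6. So r1c6=3.
Step 28. [r4c6∈{4}] r4c6 has the single candidate 4. So r4c6=4.
Step 29. [r2c2∈{1,3,6}] in row 2, 6 fits only at r2c2, so r2c2=6.
Step 30. [r1c4∈{2}] r1c4 is down to just 2 ⇒ r1c4=2.
Step 31. [r6c7∈{8}] r6c7's peers cover all but 8, so r6c7=8.
Step 32. [r4c9∈{5,6}] r4c9 is the only open cell in row 4 admitting 6 ⇒ r4c9=6.
Step 33. [r8c6∈{5}] r8c6 has the single candidate 5. So r8c6=5.
Step 34. [r4c7∈{7}] r4c7's peers cover all but 7. So r4c7=7.
Step 35. [r3c2∈{3}] r3c2 is down to just 3 ⇒ r3c2=3.
Step 36. [r4c1∈{9}] nothing but 9 survives at r4c1 ⇒ r4c1=9.
Step 37. [r4c4∈{3}] r4c4's peers cover all but 3. So r4c4=3.
Step 38. [r9c6∈{6}] r9c6's peers cover all but 6 ⇒ r9c6=6.
Step 39. [r9c7∈{3}] only 3 remains possible at r9c7. So r9c7=3.
Step 40. [r5c7∈{1}] r5c7 is down to just 1. So r5c7=1.
Step 41. [r9c4∈{4}] r9c4 has the single candidate 4. So r9c4=4.
Step 42. [r3c5∈{8}] nothing but 8 survives at r3c5. So r3c5=8.
Step 43. [r6c3∈{4}] r6c3 is down to just 4, so r6c3=4.
Step 44. [r4c8∈{5}] r4c8 has the single candidate 5. So r4c8=5.
Step 45. [r1c5∈{7}] only 7 remains possible at r1c5. So r1c5=7.
Step 46. [r2c8∈{3}] r2c8 has the single candidate 3. So r2c8=3.
Step 47. [r7c3∈{9}] only 9 remains possible at r7c3 ⇒ r7c3=9.
Step 48. [r3c9∈{5}] r3c9's peers cover all but 5, so r3c9=5.
Step 49. [r9c2∈{1}] r9c2 is down to just 1. So r9c2=1.
Step 50. [r2c1∈{1}] r2c1's peers cover all but 1. So r2c1=1.
Step 51. [r5c6∈{8}] r5c6's peers cover all but 8 ⇒ r5c6=8.
Step 52. [r4c5∈{2}] r4c5's peers cover all but 2 ⇒ r4c5=2.
Step 53. [r2c5∈{4}] nothing but 4 survives at r2c5, so r2c5=4.

Answer: 5 9 8 2 7 3 4 6 1 / 1 6 7 5 4 9 2 3 8 / 4 3 2 6 8 1 9 7 5 / 9 8 1 3 2 4 7 5 6 / 7 2 6 9 5 8 1 4 3 / 3 5 4 1 6 7 8 9 2 / 6 7 9 8 3 2 5 1 4 / 2 4 3 7 1 5 6 8 9 / 8 1 5 4 9 6 3 2 7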